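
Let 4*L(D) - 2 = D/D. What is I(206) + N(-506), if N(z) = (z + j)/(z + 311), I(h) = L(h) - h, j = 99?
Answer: -158467/780 ≈ -203.16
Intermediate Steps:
L(D) = ¾ (L(D) = ½ + (D/D)/4 = ½ + (¼)*1 = ½ + ¼ = ¾)
I(h) = ¾ - h
N(z) = (99 + z)/(311 + z) (N(z) = (z + 99)/(z + 311) = (99 + z)/(311 + z))
I(206) + N(-506) = (¾ - 1*206) + (99 - 506)/(311 - 506) = (¾ - 206) - 407/(-195) = -821/4 - 1/195*(-407) = -821/4 + 407/195 = -158467/780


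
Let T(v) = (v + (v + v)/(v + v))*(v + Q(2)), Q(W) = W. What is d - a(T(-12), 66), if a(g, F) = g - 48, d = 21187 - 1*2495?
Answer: 18630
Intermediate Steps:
d = 18692 (d = 21187 - 2495 = 18692)
T(v) = (1 + v)*(2 + v) (T(v) = (v + (v + v)/(v + v))*(v + 2) = (v + (2*v)/((2*v)))*(2 + v) = (v + (2*v)*(1/(2*v)))*(2 + v) = (v + 1)*(2 + v) = (1 + v)*(2 + v))
a(g, F) = -48 + g
d - a(T(-12), 66) = 18692 - (-48 + (2 + (-12)² + 3*(-12))) = 18692 - (-48 + (2 + 144 - 36)) = 18692 - (-48 + 110) = 18692 - 1*62 = 18692 - 62 = 18630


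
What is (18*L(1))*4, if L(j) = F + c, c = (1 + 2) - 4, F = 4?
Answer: 216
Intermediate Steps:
c = -1 (c = 3 - 4 = -1)
L(j) = 3 (L(j) = 4 - 1 = 3)
(18*L(1))*4 = (18*3)*4 = 54*4 = 216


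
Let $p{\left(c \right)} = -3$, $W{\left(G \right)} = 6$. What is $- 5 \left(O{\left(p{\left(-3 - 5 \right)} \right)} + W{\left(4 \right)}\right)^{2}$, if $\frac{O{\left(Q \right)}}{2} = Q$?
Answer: $0$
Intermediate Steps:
$O{\left(Q \right)} = 2 Q$
$- 5 \left(O{\left(p{\left(-3 - 5 \right)} \right)} + W{\left(4 \right)}\right)^{2} = - 5 \left(2 \left(-3\right) + 6\right)^{2} = - 5 \left(-6 + 6\right)^{2} = - 5 \cdot 0^{2} = \left(-5\right) 0 = 0$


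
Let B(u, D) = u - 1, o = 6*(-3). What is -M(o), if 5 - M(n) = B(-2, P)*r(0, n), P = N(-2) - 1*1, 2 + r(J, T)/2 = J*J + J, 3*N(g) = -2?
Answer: 7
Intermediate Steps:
N(g) = -2/3 (N(g) = (1/3)*(-2) = -2/3)
r(J, T) = -4 + 2*J + 2*J**2 (r(J, T) = -4 + 2*(J*J + J) = -4 + 2*(J**2 + J) = -4 + 2*(J + J**2) = -4 + (2*J + 2*J**2) = -4 + 2*J + 2*J**2)
P = -5/3 (P = -2/3 - 1*1 = -2/3 - 1 = -5/3 ≈ -1.6667)
o = -18
B(u, D) = -1 + u
M(n) = -7 (M(n) = 5 - (-1 - 2)*(-4 + 2*0 + 2*0**2) = 5 - (-3)*(-4 + 0 + 2*0) = 5 - (-3)*(-4 + 0 + 0) = 5 - (-3)*(-4) = 5 - 1*12 = 5 - 12 = -7)
-M(o) = -1*(-7) = 7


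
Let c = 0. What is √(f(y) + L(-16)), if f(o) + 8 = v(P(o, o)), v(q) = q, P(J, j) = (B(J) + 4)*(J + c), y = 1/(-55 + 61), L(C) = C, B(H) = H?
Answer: I*√839/6 ≈ 4.8276*I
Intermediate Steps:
y = ⅙ (y = 1/6 = ⅙ ≈ 0.16667)
P(J, j) = J*(4 + J) (P(J, j) = (J + 4)*(J + 0) = (4 + J)*J = J*(4 + J))
f(o) = -8 + o*(4 + o)
√(f(y) + L(-16)) = √((-8 + (⅙)² + 4*(⅙)) - 16) = √((-8 + 1/36 + ⅔) - 16) = √(-263/36 - 16) = √(-839/36) = I*√839/6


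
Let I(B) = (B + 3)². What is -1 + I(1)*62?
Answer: 991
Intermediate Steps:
I(B) = (3 + B)²
-1 + I(1)*62 = -1 + (3 + 1)²*62 = -1 + 4²*62 = -1 + 16*62 = -1 + 992 = 991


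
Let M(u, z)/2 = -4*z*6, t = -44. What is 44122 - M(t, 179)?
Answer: 52714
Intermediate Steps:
M(u, z) = -48*z (M(u, z) = 2*(-4*z*6) = 2*(-24*z) = -48*z)
44122 - M(t, 179) = 44122 - (-48)*179 = 44122 - 1*(-8592) = 44122 + 8592 = 52714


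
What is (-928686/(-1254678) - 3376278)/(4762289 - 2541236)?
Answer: -706023466633/464451055989 ≈ -1.5201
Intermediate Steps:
(-928686/(-1254678) - 3376278)/(4762289 - 2541236) = (-928686*(-1/1254678) - 3376278)/2221053 = (154781/209113 - 3376278)*(1/2221053) = -706023466633/209113*1/2221053 = -706023466633/464451055989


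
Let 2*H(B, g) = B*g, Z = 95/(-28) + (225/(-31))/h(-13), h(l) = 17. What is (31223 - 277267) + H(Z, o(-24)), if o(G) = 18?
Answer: -3631132549/14756 ≈ -2.4608e+5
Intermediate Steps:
Z = -56365/14756 (Z = 95/(-28) + (225/(-31))/17 = 95*(-1/28) + (225*(-1/31))*(1/17) = -95/28 - 225/31*1/17 = -95/28 - 225/527 = -56365/14756 ≈ -3.8198)
H(B, g) = B*g/2 (H(B, g) = (B*g)/2 = B*g/2)
(31223 - 277267) + H(Z, o(-24)) = (31223 - 277267) + (½)*(-56365/14756)*18 = -246044 - 507285/14756 = -3631132549/14756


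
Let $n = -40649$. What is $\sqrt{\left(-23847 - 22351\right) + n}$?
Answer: $i \sqrt{86847} \approx 294.7 i$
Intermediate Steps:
$\sqrt{\left(-23847 - 22351\right) + n} = \sqrt{\left(-23847 - 22351\right) - 40649} = \sqrt{-46198 - 40649} = \sqrt{-86847} = i \sqrt{86847}$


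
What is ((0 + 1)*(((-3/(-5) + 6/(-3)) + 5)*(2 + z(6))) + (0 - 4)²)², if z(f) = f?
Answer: 50176/25 ≈ 2007.0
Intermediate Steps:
((0 + 1)*(((-3/(-5) + 6/(-3)) + 5)*(2 + z(6))) + (0 - 4)²)² = ((0 + 1)*(((-3/(-5) + 6/(-3)) + 5)*(2 + 6)) + (0 - 4)²)² = (1*(((-3*(-⅕) + 6*(-⅓)) + 5)*8) + (-4)²)² = (1*(((⅗ - 2) + 5)*8) + 16)² = (1*((-7/5 + 5)*8) + 16)² = (1*((18/5)*8) + 16)² = (1*(144/5) + 16)² = (144/5 + 16)² = (224/5)² = 50176/25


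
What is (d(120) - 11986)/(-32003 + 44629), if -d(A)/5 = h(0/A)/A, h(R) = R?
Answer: -5993/6313 ≈ -0.94931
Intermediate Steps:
d(A) = 0 (d(A) = -5*0/A/A = -0/A = -5*0 = 0)
(d(120) - 11986)/(-32003 + 44629) = (0 - 11986)/(-32003 + 44629) = -11986/12626 = -11986*1/12626 = -5993/6313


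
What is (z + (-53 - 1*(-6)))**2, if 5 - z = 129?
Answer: 29241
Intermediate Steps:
z = -124 (z = 5 - 1*129 = 5 - 129 = -124)
(z + (-53 - 1*(-6)))**2 = (-124 + (-53 - 1*(-6)))**2 = (-124 + (-53 + 6))**2 = (-124 - 47)**2 = (-171)**2 = 29241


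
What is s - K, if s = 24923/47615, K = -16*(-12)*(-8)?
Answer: 73161563/47615 ≈ 1536.5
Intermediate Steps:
K = -1536 (K = 192*(-8) = -1536)
s = 24923/47615 (s = 24923*(1/47615) = 24923/47615 ≈ 0.52343)
s - K = 24923/47615 - 1*(-1536) = 24923/47615 + 1536 = 73161563/47615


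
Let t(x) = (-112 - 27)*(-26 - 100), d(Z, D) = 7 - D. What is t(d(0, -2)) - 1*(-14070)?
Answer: 31584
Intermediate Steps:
t(x) = 17514 (t(x) = -139*(-126) = 17514)
t(d(0, -2)) - 1*(-14070) = 17514 - 1*(-14070) = 17514 + 14070 = 31584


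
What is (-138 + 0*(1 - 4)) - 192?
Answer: -330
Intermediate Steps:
(-138 + 0*(1 - 4)) - 192 = (-138 + 0*(-3)) - 192 = (-138 + 0) - 192 = -138 - 192 = -330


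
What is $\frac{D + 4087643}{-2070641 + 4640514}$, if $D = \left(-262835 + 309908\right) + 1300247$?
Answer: $\frac{5434963}{2569873} \approx 2.1149$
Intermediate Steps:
$D = 1347320$ ($D = 47073 + 1300247 = 1347320$)
$\frac{D + 4087643}{-2070641 + 4640514} = \frac{1347320 + 4087643}{-2070641 + 4640514} = \frac{5434963}{2569873}$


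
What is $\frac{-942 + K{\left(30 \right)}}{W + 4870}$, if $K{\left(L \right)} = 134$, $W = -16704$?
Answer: $\frac{404}{5917} \approx 0.068278$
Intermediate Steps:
$\frac{-942 + K{\left(30 \right)}}{W + 4870} = \frac{-942 + 134}{-16704 + 4870} = - \frac{808}{-11834} = \left(-808\right) \left(- \frac{1}{11834}\right) = \frac{404}{5917}$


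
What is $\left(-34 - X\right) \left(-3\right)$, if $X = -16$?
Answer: $54$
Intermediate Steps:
$\left(-34 - X\right) \left(-3\right) = \left(-34 - -16\right) \left(-3\right) = \left(-34 + 16\right) \left(-3\right) = \left(-18\right) \left(-3\right) = 54$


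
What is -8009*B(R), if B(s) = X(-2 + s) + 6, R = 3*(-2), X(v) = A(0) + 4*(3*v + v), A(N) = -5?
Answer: 1017143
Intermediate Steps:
X(v) = -5 + 16*v (X(v) = -5 + 4*(3*v + v) = -5 + 4*(4*v) = -5 + 16*v)
R = -6
B(s) = -31 + 16*s (B(s) = (-5 + 16*(-2 + s)) + 6 = (-5 + (-32 + 16*s)) + 6 = (-37 + 16*s) + 6 = -31 + 16*s)
-8009*B(R) = -8009*(-31 + 16*(-6)) = -8009*(-31 - 96) = -8009*(-127) = 1017143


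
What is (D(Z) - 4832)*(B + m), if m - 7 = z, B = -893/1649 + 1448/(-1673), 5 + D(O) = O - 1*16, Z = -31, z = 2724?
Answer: -36778171993464/2758777 ≈ -1.3331e+7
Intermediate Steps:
D(O) = -21 + O (D(O) = -5 + (O - 1*16) = -5 + (O - 16) = -5 + (-16 + O) = -21 + O)
B = -3881741/2758777 (B = -893*1/1649 + 1448*(-1/1673) = -893/1649 - 1448/1673 = -3881741/2758777 ≈ -1.4071)
m = 2731 (m = 7 + 2724 = 2731)
(D(Z) - 4832)*(B + m) = ((-21 - 31) - 4832)*(-3881741/2758777 + 2731) = (-52 - 4832)*(7530338246/2758777) = -4884*7530338246/2758777 = -36778171993464/2758777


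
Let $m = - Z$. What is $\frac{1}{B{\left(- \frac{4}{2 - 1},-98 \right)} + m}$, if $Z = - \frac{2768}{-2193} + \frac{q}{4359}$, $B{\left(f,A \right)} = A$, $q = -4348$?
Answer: $- \frac{1062143}{104371186} \approx -0.010177$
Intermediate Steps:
$Z = \frac{281172}{1062143}$ ($Z = - \frac{2768}{-2193} - \frac{4348}{4359} = \left(-2768\right) \left(- \frac{1}{2193}\right) - \frac{4348}{4359} = \frac{2768}{2193} - \frac{4348}{4359} = \frac{281172}{1062143} \approx 0.26472$)
$m = - \frac{281172}{1062143}$ ($m = \left(-1\right) \frac{281172}{1062143} = - \frac{281172}{1062143} \approx -0.26472$)
$\frac{1}{B{\left(- \frac{4}{2 - 1},-98 \right)} + m} = \frac{1}{-98 - \frac{281172}{1062143}} = \frac{1}{- \frac{104371186}{1062143}} = - \frac{1062143}{104371186}$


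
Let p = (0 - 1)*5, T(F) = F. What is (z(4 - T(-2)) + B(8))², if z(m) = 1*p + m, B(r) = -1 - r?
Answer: 64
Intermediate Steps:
p = -5 (p = -1*5 = -5)
z(m) = -5 + m (z(m) = 1*(-5) + m = -5 + m)
(z(4 - T(-2)) + B(8))² = ((-5 + (4 - 1*(-2))) + (-1 - 1*8))² = ((-5 + (4 + 2)) + (-1 - 8))² = ((-5 + 6) - 9)² = (1 - 9)² = (-8)² = 64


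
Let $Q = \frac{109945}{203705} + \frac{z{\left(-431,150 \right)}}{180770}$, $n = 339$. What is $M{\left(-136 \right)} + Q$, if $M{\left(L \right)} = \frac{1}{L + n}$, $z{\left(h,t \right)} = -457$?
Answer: $\frac{810500327849}{1495044365710} \approx 0.54212$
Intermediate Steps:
$M{\left(L \right)} = \frac{1}{339 + L}$ ($M{\left(L \right)} = \frac{1}{L + 339} = \frac{1}{339 + L}$)
$Q = \frac{3956332893}{7364750570}$ ($Q = \frac{109945}{203705} - \frac{457}{180770} = 109945 \cdot \frac{1}{203705} - \frac{457}{180770} = \frac{21989}{40741} - \frac{457}{180770} = \frac{3956332893}{7364750570} \approx 0.5372$)
$M{\left(-136 \right)} + Q = \frac{1}{339 - 136} + \frac{3956332893}{7364750570} = \frac{1}{203} + \frac{3956332893}{7364750570} = \frac{810500327849}{1495044365710}$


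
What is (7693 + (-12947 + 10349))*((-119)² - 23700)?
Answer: -48601205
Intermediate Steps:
(7693 + (-12947 + 10349))*((-119)² - 23700) = (7693 - 2598)*(14161 - 23700) = 5095*(-9539) = -48601205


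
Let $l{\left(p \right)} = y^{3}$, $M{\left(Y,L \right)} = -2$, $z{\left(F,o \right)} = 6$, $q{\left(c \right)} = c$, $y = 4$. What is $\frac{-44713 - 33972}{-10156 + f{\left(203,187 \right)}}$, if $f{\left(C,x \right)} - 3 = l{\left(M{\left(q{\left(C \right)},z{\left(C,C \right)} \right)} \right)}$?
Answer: $\frac{78685}{10089} \approx 7.7991$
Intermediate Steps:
$l{\left(p \right)} = 64$ ($l{\left(p \right)} = 4^{3} = 64$)
$f{\left(C,x \right)} = 67$ ($f{\left(C,x \right)} = 3 + 64 = 67$)
$\frac{-44713 - 33972}{-10156 + f{\left(203,187 \right)}} = \frac{-44713 - 33972}{-10156 + 67} = - \frac{78685}{-10089} = \left(-78685\right) \left(- \frac{1}{10089}\right) = \frac{78685}{10089}$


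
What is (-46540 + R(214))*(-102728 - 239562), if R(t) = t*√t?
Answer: 15930176600 - 73250060*√214 ≈ 1.4859e+10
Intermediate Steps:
R(t) = t^(3/2)
(-46540 + R(214))*(-102728 - 239562) = (-46540 + 214^(3/2))*(-102728 - 239562) = (-46540 + 214*√214)*(-342290) = 15930176600 - 73250060*√214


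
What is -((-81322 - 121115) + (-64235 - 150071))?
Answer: 416743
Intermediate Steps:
-((-81322 - 121115) + (-64235 - 150071)) = -(-202437 - 214306) = -1*(-416743) = 416743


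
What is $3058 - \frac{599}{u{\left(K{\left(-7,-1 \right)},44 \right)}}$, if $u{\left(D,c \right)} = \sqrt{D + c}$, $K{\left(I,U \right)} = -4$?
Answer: $3058 - \frac{599 \sqrt{10}}{20} \approx 2963.3$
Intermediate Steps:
$3058 - \frac{599}{u{\left(K{\left(-7,-1 \right)},44 \right)}} = 3058 - \frac{599}{\sqrt{-4 + 44}} = 3058 - \frac{599}{\sqrt{40}} = 3058 - \frac{599}{2 \sqrt{10}} = 3058 - 599 \frac{\sqrt{10}}{20} = 3058 - \frac{599 \sqrt{10}}{20}$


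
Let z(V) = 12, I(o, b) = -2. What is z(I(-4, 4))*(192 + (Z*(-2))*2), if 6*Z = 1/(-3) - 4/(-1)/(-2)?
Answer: 6968/3 ≈ 2322.7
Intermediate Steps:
Z = -7/18 (Z = (1/(-3) - 4/(-1)/(-2))/6 = (1*(-1/3) - 4*(-1)*(-1/2))/6 = (-1/3 + 4*(-1/2))/6 = (-1/3 - 2)/6 = (1/6)*(-7/3) = -7/18 ≈ -0.38889)
z(I(-4, 4))*(192 + (Z*(-2))*2) = 12*(192 - 7/18*(-2)*2) = 12*(192 + (7/9)*2) = 12*(192 + 14/9) = 12*(1742/9) = 6968/3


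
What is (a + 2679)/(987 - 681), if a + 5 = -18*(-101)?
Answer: 2246/153 ≈ 14.680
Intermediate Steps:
a = 1813 (a = -5 - 18*(-101) = -5 + 1818 = 1813)
(a + 2679)/(987 - 681) = (1813 + 2679)/(987 - 681) = 4492/306 = 4492*(1/306) = 2246/153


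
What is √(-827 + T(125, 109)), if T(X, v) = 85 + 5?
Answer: I*√737 ≈ 27.148*I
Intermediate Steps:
T(X, v) = 90
√(-827 + T(125, 109)) = √(-827 + 90) = √(-737) = I*√737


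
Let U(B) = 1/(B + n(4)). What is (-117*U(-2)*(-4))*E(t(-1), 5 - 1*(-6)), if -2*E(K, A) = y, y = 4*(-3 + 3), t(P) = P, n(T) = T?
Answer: 0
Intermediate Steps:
y = 0 (y = 4*0 = 0)
E(K, A) = 0 (E(K, A) = -1/2*0 = 0)
U(B) = 1/(4 + B) (U(B) = 1/(B + 4) = 1/(4 + B))
(-117*U(-2)*(-4))*E(t(-1), 5 - 1*(-6)) = -117*(-4)/(4 - 2)*0 = -117*(-4)/2*0 = -117*(-2)*0 = 234*0 = 0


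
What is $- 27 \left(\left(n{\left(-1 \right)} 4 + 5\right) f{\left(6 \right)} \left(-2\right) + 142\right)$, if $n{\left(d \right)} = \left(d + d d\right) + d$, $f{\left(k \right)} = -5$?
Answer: $-4104$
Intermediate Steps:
$n{\left(d \right)} = d^{2} + 2 d$ ($n{\left(d \right)} = \left(d + d^{2}\right) + d = d^{2} + 2 d$)
$- 27 \left(\left(n{\left(-1 \right)} 4 + 5\right) f{\left(6 \right)} \left(-2\right) + 142\right) = - 27 \left(\left(- (2 - 1) 4 + 5\right) \left(-5\right) \left(-2\right) + 142\right) = - 27 \left(\left(\left(-1\right) 1 \cdot 4 + 5\right) \left(-5\right) \left(-2\right) + 142\right) = - 27 \left(\left(\left(-1\right) 4 + 5\right) \left(-5\right) \left(-2\right) + 142\right) = - 27 \left(\left(-4 + 5\right) \left(-5\right) \left(-2\right) + 142\right) = - 27 \left(1 \left(-5\right) \left(-2\right) + 142\right) = - 27 \left(\left(-5\right) \left(-2\right) + 142\right) = - 27 \left(10 + 142\right) = \left(-27\right) 152 = -4104$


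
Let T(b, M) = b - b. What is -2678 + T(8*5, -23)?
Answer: -2678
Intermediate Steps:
T(b, M) = 0
-2678 + T(8*5, -23) = -2678 + 0 = -2678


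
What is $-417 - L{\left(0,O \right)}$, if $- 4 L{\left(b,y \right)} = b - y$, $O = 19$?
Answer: $- \frac{1687}{4} \approx -421.75$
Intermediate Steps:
$L{\left(b,y \right)} = - \frac{b}{4} + \frac{y}{4}$ ($L{\left(b,y \right)} = - \frac{b - y}{4} = - \frac{b}{4} + \frac{y}{4}$)
$-417 - L{\left(0,O \right)} = -417 - \left(\left(- \frac{1}{4}\right) 0 + \frac{1}{4} \cdot 19\right) = -417 - \left(0 + \frac{19}{4}\right) = -417 - \frac{19}{4} = - \frac{1687}{4}$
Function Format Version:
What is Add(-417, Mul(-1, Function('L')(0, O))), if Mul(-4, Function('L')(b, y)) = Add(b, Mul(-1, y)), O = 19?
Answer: Rational(-1687, 4) ≈ -421.75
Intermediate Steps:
Function('L')(b, y) = Add(Mul(Rational(-1, 4), b), Mul(Rational(1, 4), y)) (Function('L')(b, y) = Mul(Rational(-1, 4), Add(b, Mul(-1, y))) = Add(Mul(Rational(-1, 4), b), Mul(Rational(1, 4), y)))
Add(-417, Mul(-1, Function('L')(0, O))) = Add(-417, Mul(-1, Add(Mul(Rational(-1, 4), 0), Mul(Rational(1, 4), 19)))) = Add(-417, Mul(-1, Add(0, Rational(19, 4)))) = Add(-417, Mul(-1, Rational(19, 4))) = Add(-417, Rational(-19, 4)) = Rational(-1687, 4)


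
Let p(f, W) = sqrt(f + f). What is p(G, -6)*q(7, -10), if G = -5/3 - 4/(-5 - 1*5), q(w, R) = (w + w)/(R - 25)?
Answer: -2*I*sqrt(570)/75 ≈ -0.63666*I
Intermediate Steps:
q(w, R) = 2*w/(-25 + R) (q(w, R) = (2*w)/(-25 + R) = 2*w/(-25 + R))
G = -19/15 (G = -5*1/3 - 4/(-5 - 5) = -5/3 - 4/(-10) = -5/3 - 4*(-1/10) = -5/3 + 2/5 = -19/15 ≈ -1.2667)
p(f, W) = sqrt(2)*sqrt(f) (p(f, W) = sqrt(2*f) = sqrt(2)*sqrt(f))
p(G, -6)*q(7, -10) = (sqrt(2)*sqrt(-19/15))*(2*7/(-25 - 10)) = (sqrt(2)*(I*sqrt(285)/15))*(2*7/(-35)) = (I*sqrt(570)/15)*(2*7*(-1/35)) = (I*sqrt(570)/15)*(-2/5) = -2*I*sqrt(570)/75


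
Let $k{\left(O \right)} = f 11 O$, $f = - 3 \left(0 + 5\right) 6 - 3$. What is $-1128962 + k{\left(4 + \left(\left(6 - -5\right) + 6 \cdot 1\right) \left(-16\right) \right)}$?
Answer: $-854798$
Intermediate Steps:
$f = -93$ ($f = - 3 \cdot 5 \cdot 6 - 3 = \left(-3\right) 30 - 3 = -90 - 3 = -93$)
$k{\left(O \right)} = - 1023 O$ ($k{\left(O \right)} = \left(-93\right) 11 O = - 1023 O$)
$-1128962 + k{\left(4 + \left(\left(6 - -5\right) + 6 \cdot 1\right) \left(-16\right) \right)} = -1128962 - 1023 \left(4 + \left(\left(6 - -5\right) + 6 \cdot 1\right) \left(-16\right)\right) = -1128962 - 1023 \left(4 + \left(\left(6 + 5\right) + 6\right) \left(-16\right)\right) = -1128962 - 1023 \left(4 + \left(11 + 6\right) \left(-16\right)\right) = -1128962 - 1023 \left(4 + 17 \left(-16\right)\right) = -1128962 - 1023 \left(4 - 272\right) = -1128962 - -274164 = -1128962 + 274164 = -854798$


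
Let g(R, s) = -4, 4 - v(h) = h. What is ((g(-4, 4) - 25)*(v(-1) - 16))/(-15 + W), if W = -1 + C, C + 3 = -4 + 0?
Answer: -319/23 ≈ -13.870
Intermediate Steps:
v(h) = 4 - h
C = -7 (C = -3 + (-4 + 0) = -3 - 4 = -7)
W = -8 (W = -1 - 7 = -8)
((g(-4, 4) - 25)*(v(-1) - 16))/(-15 + W) = ((-4 - 25)*((4 - 1*(-1)) - 16))/(-15 - 8) = -29*((4 + 1) - 16)/(-23) = -29*(5 - 16)*(-1/23) = -29*(-11)*(-1/23) = 319*(-1/23) = -319/23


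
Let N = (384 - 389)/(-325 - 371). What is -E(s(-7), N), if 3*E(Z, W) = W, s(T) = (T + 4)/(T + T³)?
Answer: -5/2088 ≈ -0.0023946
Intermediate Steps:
s(T) = (4 + T)/(T + T³)
N = 5/696 (N = -5/(-696) = -5*(-1/696) = 5/696 ≈ 0.0071839)
E(Z, W) = W/3
-E(s(-7), N) = -5/(3*696) = -1*5/2088 = -5/2088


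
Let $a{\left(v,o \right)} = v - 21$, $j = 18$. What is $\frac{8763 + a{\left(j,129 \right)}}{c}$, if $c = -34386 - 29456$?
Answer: $- \frac{4380}{31921} \approx -0.13721$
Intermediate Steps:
$a{\left(v,o \right)} = -21 + v$
$c = -63842$
$\frac{8763 + a{\left(j,129 \right)}}{c} = \frac{8763 + \left(-21 + 18\right)}{-63842} = \left(8763 - 3\right) \left(- \frac{1}{63842}\right) = 8760 \left(- \frac{1}{63842}\right) = - \frac{4380}{31921}$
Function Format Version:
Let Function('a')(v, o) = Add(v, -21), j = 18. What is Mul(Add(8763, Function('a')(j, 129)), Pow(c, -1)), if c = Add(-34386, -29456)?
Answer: Rational(-4380, 31921) ≈ -0.13721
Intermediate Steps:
Function('a')(v, o) = Add(-21, v)
c = -63842
Mul(Add(8763, Function('a')(j, 129)), Pow(c, -1)) = Mul(Add(8763, Add(-21, 18)), Pow(-63842, -1)) = Mul(Add(8763, -3), Rational(-1, 63842)) = Mul(8760, Rational(-1, 63842)) = Rational(-4380, 31921)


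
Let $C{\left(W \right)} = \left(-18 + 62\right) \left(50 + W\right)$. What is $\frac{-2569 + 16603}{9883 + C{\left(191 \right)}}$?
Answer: $\frac{4678}{6829} \approx 0.68502$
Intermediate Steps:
$C{\left(W \right)} = 2200 + 44 W$ ($C{\left(W \right)} = 44 \left(50 + W\right) = 2200 + 44 W$)
$\frac{-2569 + 16603}{9883 + C{\left(191 \right)}} = \frac{-2569 + 16603}{9883 + \left(2200 + 44 \cdot 191\right)} = \frac{14034}{9883 + \left(2200 + 8404\right)} = \frac{14034}{9883 + 10604} = \frac{14034}{20487} = 14034 \cdot \frac{1}{20487} = \frac{4678}{6829}$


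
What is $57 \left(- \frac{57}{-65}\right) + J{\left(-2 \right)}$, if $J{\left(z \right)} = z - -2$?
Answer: $\frac{3249}{65} \approx 49.985$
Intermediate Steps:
$J{\left(z \right)} = 2 + z$ ($J{\left(z \right)} = z + 2 = 2 + z$)
$57 \left(- \frac{57}{-65}\right) + J{\left(-2 \right)} = 57 \left(- \frac{57}{-65}\right) + \left(2 - 2\right) = 57 \left(\left(-57\right) \left(- \frac{1}{65}\right)\right) + 0 = 57 \cdot \frac{57}{65} + 0 = \frac{3249}{65} + 0 = \frac{3249}{65}$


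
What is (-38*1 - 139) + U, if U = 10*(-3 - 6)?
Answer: -267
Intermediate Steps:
U = -90 (U = 10*(-9) = -90)
(-38*1 - 139) + U = (-38*1 - 139) - 90 = (-38 - 139) - 90 = -177 - 90 = -267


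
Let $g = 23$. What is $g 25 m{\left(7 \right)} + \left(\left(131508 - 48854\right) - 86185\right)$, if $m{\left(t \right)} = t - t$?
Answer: $-3531$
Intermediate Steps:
$m{\left(t \right)} = 0$
$g 25 m{\left(7 \right)} + \left(\left(131508 - 48854\right) - 86185\right) = 23 \cdot 25 \cdot 0 + \left(\left(131508 - 48854\right) - 86185\right) = 575 \cdot 0 + \left(82654 - 86185\right) = 0 - 3531 = -3531$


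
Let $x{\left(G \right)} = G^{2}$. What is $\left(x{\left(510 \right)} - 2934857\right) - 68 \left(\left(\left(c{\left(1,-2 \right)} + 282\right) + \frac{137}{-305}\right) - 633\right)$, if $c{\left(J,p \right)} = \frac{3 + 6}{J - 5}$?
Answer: $- \frac{808465164}{305} \approx -2.6507 \cdot 10^{6}$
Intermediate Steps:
$c{\left(J,p \right)} = \frac{9}{-5 + J}$
$\left(x{\left(510 \right)} - 2934857\right) - 68 \left(\left(\left(c{\left(1,-2 \right)} + 282\right) + \frac{137}{-305}\right) - 633\right) = \left(510^{2} - 2934857\right) - 68 \left(\left(\left(\frac{9}{-5 + 1} + 282\right) + \frac{137}{-305}\right) - 633\right) = \left(260100 - 2934857\right) - 68 \left(\left(\left(\frac{9}{-4} + 282\right) + 137 \left(- \frac{1}{305}\right)\right) - 633\right) = -2674757 - 68 \left(\left(\left(9 \left(- \frac{1}{4}\right) + 282\right) - \frac{137}{305}\right) - 633\right) = -2674757 - 68 \left(\left(\left(- \frac{9}{4} + 282\right) - \frac{137}{305}\right) - 633\right) = -2674757 - 68 \left(\left(\frac{1119}{4} - \frac{137}{305}\right) - 633\right) = -2674757 - 68 \left(\frac{340747}{1220} - 633\right) = -2674757 - - \frac{7335721}{305} = -2674757 + \frac{7335721}{305} = - \frac{808465164}{305}$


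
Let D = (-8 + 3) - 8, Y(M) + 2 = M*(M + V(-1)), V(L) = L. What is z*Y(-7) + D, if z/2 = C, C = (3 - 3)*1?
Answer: -13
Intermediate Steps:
Y(M) = -2 + M*(-1 + M) (Y(M) = -2 + M*(M - 1) = -2 + M*(-1 + M))
C = 0 (C = 0*1 = 0)
z = 0 (z = 2*0 = 0)
D = -13 (D = -5 - 8 = -13)
z*Y(-7) + D = 0*(-2 + (-7)² - 1*(-7)) - 13 = 0*(-2 + 49 + 7) - 13 = 0*54 - 13 = 0 - 13 = -13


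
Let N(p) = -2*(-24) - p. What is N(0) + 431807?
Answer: 431855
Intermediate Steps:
N(p) = 48 - p
N(0) + 431807 = (48 - 1*0) + 431807 = (48 + 0) + 431807 = 48 + 431807 = 431855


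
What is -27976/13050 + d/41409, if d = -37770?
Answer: -91742038/30021525 ≈ -3.0559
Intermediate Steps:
-27976/13050 + d/41409 = -27976/13050 - 37770/41409 = -27976*1/13050 - 37770*1/41409 = -13988/6525 - 12590/13803 = -91742038/30021525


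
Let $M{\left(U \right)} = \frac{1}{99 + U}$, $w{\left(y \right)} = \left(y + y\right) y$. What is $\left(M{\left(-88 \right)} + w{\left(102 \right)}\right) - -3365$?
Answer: $\frac{265904}{11} \approx 24173.0$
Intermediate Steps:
$w{\left(y \right)} = 2 y^{2}$ ($w{\left(y \right)} = 2 y y = 2 y^{2}$)
$\left(M{\left(-88 \right)} + w{\left(102 \right)}\right) - -3365 = \left(\frac{1}{99 - 88} + 2 \cdot 102^{2}\right) - -3365 = \left(\frac{1}{11} + 2 \cdot 10404\right) + 3365 = \left(\frac{1}{11} + 20808\right) + 3365 = \frac{228889}{11} + 3365 = \frac{265904}{11}$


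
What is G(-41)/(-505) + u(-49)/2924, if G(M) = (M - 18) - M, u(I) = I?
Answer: 27887/1476620 ≈ 0.018886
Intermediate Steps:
G(M) = -18 (G(M) = (-18 + M) - M = -18)
G(-41)/(-505) + u(-49)/2924 = -18/(-505) - 49/2924 = -18*(-1/505) - 49*1/2924 = 18/505 - 49/2924 = 27887/1476620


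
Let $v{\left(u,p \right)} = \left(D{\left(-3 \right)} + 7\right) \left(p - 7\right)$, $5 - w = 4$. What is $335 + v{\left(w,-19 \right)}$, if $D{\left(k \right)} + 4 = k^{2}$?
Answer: $23$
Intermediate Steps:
$D{\left(k \right)} = -4 + k^{2}$
$w = 1$ ($w = 5 - 4 = 1$)
$v{\left(u,p \right)} = -84 + 12 p$ ($v{\left(u,p \right)} = \left(\left(-4 + \left(-3\right)^{2}\right) + 7\right) \left(p - 7\right) = \left(\left(-4 + 9\right) + 7\right) \left(-7 + p\right) = \left(5 + 7\right) \left(-7 + p\right) = 12 \left(-7 + p\right) = -84 + 12 p$)
$335 + v{\left(w,-19 \right)} = 335 + \left(-84 + 12 \left(-19\right)\right) = 335 - 312 = 23$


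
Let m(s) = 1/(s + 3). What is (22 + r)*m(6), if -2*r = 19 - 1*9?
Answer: 17/9 ≈ 1.8889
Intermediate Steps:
r = -5 (r = -(19 - 1*9)/2 = -(19 - 9)/2 = -½*10 = -5)
m(s) = 1/(3 + s)
(22 + r)*m(6) = (22 - 5)/(3 + 6) = 17/9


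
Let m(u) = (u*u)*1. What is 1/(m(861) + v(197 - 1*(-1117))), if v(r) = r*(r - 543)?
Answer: 1/1754415 ≈ 5.6999e-7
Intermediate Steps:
v(r) = r*(-543 + r)
m(u) = u² (m(u) = u²*1 = u²)
1/(m(861) + v(197 - 1*(-1117))) = 1/(861² + (197 - 1*(-1117))*(-543 + (197 - 1*(-1117)))) = 1/(741321 + (197 + 1117)*(-543 + (197 + 1117))) = 1/(741321 + 1314*(-543 + 1314)) = 1/(741321 + 1314*771) = 1/(741321 + 1013094) = 1/1754415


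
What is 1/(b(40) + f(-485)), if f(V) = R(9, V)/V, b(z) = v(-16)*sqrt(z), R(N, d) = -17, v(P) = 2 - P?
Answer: -8245/3048515711 + 8468100*sqrt(10)/3048515711 ≈ 0.0087814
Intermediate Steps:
b(z) = 18*sqrt(z) (b(z) = (2 - 1*(-16))*sqrt(z) = (2 + 16)*sqrt(z) = 18*sqrt(z))
f(V) = -17/V
1/(b(40) + f(-485)) = 1/(18*sqrt(40) - 17/(-485)) = 1/(18*(2*sqrt(10)) - 17*(-1/485)) = 1/(36*sqrt(10) + 17/485) = 1/(17/485 + 36*sqrt(10))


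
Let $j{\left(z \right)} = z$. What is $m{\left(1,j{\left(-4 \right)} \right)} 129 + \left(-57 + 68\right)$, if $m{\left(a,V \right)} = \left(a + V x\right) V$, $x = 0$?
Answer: $-505$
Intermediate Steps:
$m{\left(a,V \right)} = V a$ ($m{\left(a,V \right)} = \left(a + V 0\right) V = \left(a + 0\right) V = a V = V a$)
$m{\left(1,j{\left(-4 \right)} \right)} 129 + \left(-57 + 68\right) = \left(-4\right) 1 \cdot 129 + \left(-57 + 68\right) = \left(-4\right) 129 + 11 = -516 + 11 = -505$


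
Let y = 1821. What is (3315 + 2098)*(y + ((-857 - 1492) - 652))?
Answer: -6387340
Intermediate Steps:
(3315 + 2098)*(y + ((-857 - 1492) - 652)) = (3315 + 2098)*(1821 + ((-857 - 1492) - 652)) = 5413*(1821 + (-2349 - 652)) = 5413*(1821 - 3001) = 5413*(-1180) = -6387340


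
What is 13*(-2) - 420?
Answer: -446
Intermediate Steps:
13*(-2) - 420 = -26 - 420 = -446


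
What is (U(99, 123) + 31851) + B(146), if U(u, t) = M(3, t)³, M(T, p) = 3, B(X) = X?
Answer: 32024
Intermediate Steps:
U(u, t) = 27 (U(u, t) = 3³ = 27)
(U(99, 123) + 31851) + B(146) = (27 + 31851) + 146 = 31878 + 146 = 32024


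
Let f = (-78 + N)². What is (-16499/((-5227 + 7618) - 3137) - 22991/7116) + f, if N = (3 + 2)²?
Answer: 7505966611/2654268 ≈ 2827.9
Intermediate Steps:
N = 25 (N = 5² = 25)
f = 2809 (f = (-78 + 25)² = (-53)² = 2809)
(-16499/((-5227 + 7618) - 3137) - 22991/7116) + f = (-16499/((-5227 + 7618) - 3137) - 22991/7116) + 2809 = (-16499/(2391 - 3137) - 22991*1/7116) + 2809 = (-16499/(-746) - 22991/7116) + 2809 = (-16499*(-1/746) - 22991/7116) + 2809 = (16499/746 - 22991/7116) + 2809 = 50127799/2654268 + 2809 = 7505966611/2654268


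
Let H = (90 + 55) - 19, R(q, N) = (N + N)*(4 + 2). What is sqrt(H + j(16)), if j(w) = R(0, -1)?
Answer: sqrt(114) ≈ 10.677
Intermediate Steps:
R(q, N) = 12*N (R(q, N) = (2*N)*6 = 12*N)
j(w) = -12 (j(w) = 12*(-1) = -12)
H = 126 (H = 145 - 19 = 126)
sqrt(H + j(16)) = sqrt(126 - 12) = sqrt(114)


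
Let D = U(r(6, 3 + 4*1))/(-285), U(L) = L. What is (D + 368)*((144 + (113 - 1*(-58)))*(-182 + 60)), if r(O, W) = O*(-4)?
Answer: -268764048/19 ≈ -1.4145e+7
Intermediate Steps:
r(O, W) = -4*O
D = 8/95 (D = -4*6/(-285) = -24*(-1/285) = 8/95 ≈ 0.084211)
(D + 368)*((144 + (113 - 1*(-58)))*(-182 + 60)) = (8/95 + 368)*((144 + (113 - 1*(-58)))*(-182 + 60)) = 34968*((144 + (113 + 58))*(-122))/95 = 34968*((144 + 171)*(-122))/95 = 34968*(315*(-122))/95 = (34968/95)*(-38430) = -268764048/19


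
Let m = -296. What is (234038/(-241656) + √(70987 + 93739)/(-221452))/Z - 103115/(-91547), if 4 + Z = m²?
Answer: 155937556726321/138444994504656 - √164726/19401852624 ≈ 1.1264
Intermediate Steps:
Z = 87612 (Z = -4 + (-296)² = -4 + 87616 = 87612)
(234038/(-241656) + √(70987 + 93739)/(-221452))/Z - 103115/(-91547) = (234038/(-241656) + √(70987 + 93739)/(-221452))/87612 - 103115/(-91547) = (234038*(-1/241656) + √164726*(-1/221452))*(1/87612) - 103115*(-1/91547) = (-117019/120828 - √164726/221452)*(1/87612) + 103115/91547 = (-16717/1512283248 - √164726/19401852624) + 103115/91547 = 155937556726321/138444994504656 - √164726/19401852624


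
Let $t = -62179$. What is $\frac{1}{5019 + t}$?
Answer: $- \frac{1}{57160} \approx -1.7495 \cdot 10^{-5}$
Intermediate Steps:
$\frac{1}{5019 + t} = \frac{1}{5019 - 62179} = \frac{1}{-57160} = - \frac{1}{57160}$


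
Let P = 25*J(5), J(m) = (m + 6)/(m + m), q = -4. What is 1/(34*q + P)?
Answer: -2/217 ≈ -0.0092166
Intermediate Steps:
J(m) = (6 + m)/(2*m) (J(m) = (6 + m)/((2*m)) = (6 + m)*(1/(2*m)) = (6 + m)/(2*m))
P = 55/2 (P = 25*((½)*(6 + 5)/5) = 25*((½)*(⅕)*11) = 25*(11/10) = 55/2 ≈ 27.500)
1/(34*q + P) = 1/(34*(-4) + 55/2) = 1/(-136 + 55/2) = 1/(-217/2) = -2/217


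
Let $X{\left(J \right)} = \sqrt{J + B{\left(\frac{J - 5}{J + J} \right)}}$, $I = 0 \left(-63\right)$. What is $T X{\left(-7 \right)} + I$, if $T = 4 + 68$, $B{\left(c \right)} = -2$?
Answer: $216 i \approx 216.0 i$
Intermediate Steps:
$I = 0$
$X{\left(J \right)} = \sqrt{-2 + J}$ ($X{\left(J \right)} = \sqrt{J - 2} = \sqrt{-2 + J}$)
$T = 72$
$T X{\left(-7 \right)} + I = 72 \sqrt{-2 - 7} + 0 = 72 \sqrt{-9} + 0 = 72 \cdot 3 i + 0 = 216 i + 0 = 216 i$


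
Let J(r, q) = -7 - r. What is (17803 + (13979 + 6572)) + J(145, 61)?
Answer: 38202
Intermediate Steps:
(17803 + (13979 + 6572)) + J(145, 61) = (17803 + (13979 + 6572)) + (-7 - 1*145) = (17803 + 20551) + (-7 - 145) = 38354 - 152 = 38202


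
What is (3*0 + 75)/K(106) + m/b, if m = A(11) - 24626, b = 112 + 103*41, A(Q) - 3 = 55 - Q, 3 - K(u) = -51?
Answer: -111349/26010 ≈ -4.2810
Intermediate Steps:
K(u) = 54 (K(u) = 3 - 1*(-51) = 3 + 51 = 54)
A(Q) = 58 - Q (A(Q) = 3 + (55 - Q) = 58 - Q)
b = 4335 (b = 112 + 4223 = 4335)
m = -24579 (m = (58 - 1*11) - 24626 = (58 - 11) - 24626 = 47 - 24626 = -24579)
(3*0 + 75)/K(106) + m/b = (3*0 + 75)/54 - 24579/4335 = (0 + 75)*(1/54) - 24579*1/4335 = 75*(1/54) - 8193/1445 = 25/18 - 8193/1445 = -111349/26010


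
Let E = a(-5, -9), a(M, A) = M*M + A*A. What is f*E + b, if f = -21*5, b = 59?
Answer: -11071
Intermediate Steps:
a(M, A) = A² + M² (a(M, A) = M² + A² = A² + M²)
f = -105
E = 106 (E = (-9)² + (-5)² = 81 + 25 = 106)
f*E + b = -105*106 + 59 = -11130 + 59 = -11071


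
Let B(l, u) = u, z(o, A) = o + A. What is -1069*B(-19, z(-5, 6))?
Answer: -1069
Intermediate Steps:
z(o, A) = A + o
-1069*B(-19, z(-5, 6)) = -1069*(6 - 5) = -1069*1 = -1069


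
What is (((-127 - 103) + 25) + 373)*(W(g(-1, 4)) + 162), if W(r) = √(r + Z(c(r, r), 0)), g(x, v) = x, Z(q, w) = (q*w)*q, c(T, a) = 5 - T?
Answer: 27216 + 168*I ≈ 27216.0 + 168.0*I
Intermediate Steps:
Z(q, w) = w*q²
W(r) = √r (W(r) = √(r + 0*(5 - r)²) = √(r + 0) = √r)
(((-127 - 103) + 25) + 373)*(W(g(-1, 4)) + 162) = (((-127 - 103) + 25) + 373)*(√(-1) + 162) = ((-230 + 25) + 373)*(I + 162) = (-205 + 373)*(162 + I) = 168*(162 + I) = 27216 + 168*I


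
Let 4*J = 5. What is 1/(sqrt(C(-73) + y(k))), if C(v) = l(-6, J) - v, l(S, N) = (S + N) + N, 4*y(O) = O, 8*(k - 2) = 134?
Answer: 4*sqrt(1187)/1187 ≈ 0.11610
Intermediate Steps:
k = 75/4 (k = 2 + (1/8)*134 = 2 + 67/4 = 75/4 ≈ 18.750)
J = 5/4 (J = (1/4)*5 = 5/4 ≈ 1.2500)
y(O) = O/4
l(S, N) = S + 2*N (l(S, N) = (N + S) + N = S + 2*N)
C(v) = -7/2 - v (C(v) = (-6 + 2*(5/4)) - v = (-6 + 5/2) - v = -7/2 - v)
1/(sqrt(C(-73) + y(k))) = 1/(sqrt((-7/2 - 1*(-73)) + (1/4)*(75/4))) = 1/(sqrt((-7/2 + 73) + 75/16)) = 1/(sqrt(139/2 + 75/16)) = 1/(sqrt(1187/16)) = 1/(sqrt(1187)/4) = 4*sqrt(1187)/1187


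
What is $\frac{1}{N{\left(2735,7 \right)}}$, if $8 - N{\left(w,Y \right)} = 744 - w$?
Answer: $\frac{1}{1999} \approx 0.00050025$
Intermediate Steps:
$N{\left(w,Y \right)} = -736 + w$ ($N{\left(w,Y \right)} = 8 - \left(744 - w\right) = 8 + \left(-744 + w\right) = -736 + w$)
$\frac{1}{N{\left(2735,7 \right)}} = \frac{1}{-736 + 2735} = \frac{1}{1999}$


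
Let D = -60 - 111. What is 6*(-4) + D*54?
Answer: -9258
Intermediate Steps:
D = -171
6*(-4) + D*54 = 6*(-4) - 171*54 = -24 - 9234 = -9258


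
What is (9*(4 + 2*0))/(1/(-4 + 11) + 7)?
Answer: 126/25 ≈ 5.0400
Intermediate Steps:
(9*(4 + 2*0))/(1/(-4 + 11) + 7) = (9*(4 + 0))/(1/7 + 7) = (9*4)/(⅐ + 7) = 36/(50/7) = 36*(7/50) = 126/25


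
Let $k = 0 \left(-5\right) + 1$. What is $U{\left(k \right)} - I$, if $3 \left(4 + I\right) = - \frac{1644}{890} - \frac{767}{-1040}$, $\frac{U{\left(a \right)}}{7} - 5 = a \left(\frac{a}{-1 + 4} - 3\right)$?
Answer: $\frac{147407}{7120} \approx 20.703$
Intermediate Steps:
$k = 1$ ($k = 0 + 1 = 1$)
$U{\left(a \right)} = 35 + 7 a \left(-3 + \frac{a}{3}\right)$ ($U{\left(a \right)} = 35 + 7 a \left(\frac{a}{-1 + 4} - 3\right) = 35 + 7 a \left(\frac{a}{3} - 3\right) = 35 + 7 a \left(-3 + \frac{a}{3}\right)$)
$I = - \frac{93341}{21360}$ ($I = -4 + \frac{- \frac{1644}{890} - \frac{767}{-1040}}{3} = -4 + \frac{\left(-1644\right) \frac{1}{890} - - \frac{59}{80}}{3} = -4 + \frac{- \frac{822}{445} + \frac{59}{80}}{3} = -4 + \frac{1}{3} \left(- \frac{7901}{7120}\right) = -4 - \frac{7901}{21360} = - \frac{93341}{21360} \approx -4.3699$)
$U{\left(k \right)} - I = \left(35 - 21 + \frac{7 \cdot 1^{2}}{3}\right) - - \frac{93341}{21360} = \left(35 - 21 + \frac{7}{3} \cdot 1\right) + \frac{93341}{21360} = \left(35 - 21 + \frac{7}{3}\right) + \frac{93341}{21360} = \frac{49}{3} + \frac{93341}{21360} = \frac{147407}{7120}$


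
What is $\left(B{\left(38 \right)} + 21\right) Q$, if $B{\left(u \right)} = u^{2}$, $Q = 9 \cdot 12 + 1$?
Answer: $159685$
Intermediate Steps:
$Q = 109$ ($Q = 108 + 1 = 109$)
$\left(B{\left(38 \right)} + 21\right) Q = \left(38^{2} + 21\right) 109 = \left(1444 + 21\right) 109 = 1465 \cdot 109 = 159685$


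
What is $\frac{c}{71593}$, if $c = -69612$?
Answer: $- \frac{69612}{71593} \approx -0.97233$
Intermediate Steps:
$\frac{c}{71593} = - \frac{69612}{71593}$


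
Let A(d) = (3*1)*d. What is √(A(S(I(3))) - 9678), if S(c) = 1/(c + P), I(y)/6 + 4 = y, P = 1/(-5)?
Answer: 3*I*√1033447/31 ≈ 98.379*I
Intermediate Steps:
P = -⅕ ≈ -0.20000
I(y) = -24 + 6*y
S(c) = 1/(-⅕ + c) (S(c) = 1/(c - ⅕) = 1/(-⅕ + c))
A(d) = 3*d
√(A(S(I(3))) - 9678) = √(3*(5/(-1 + 5*(-24 + 6*3))) - 9678) = √(3*(5/(-1 + 5*(-24 + 18))) - 9678) = √(3*(5/(-1 + 5*(-6))) - 9678) = √(3*(5/(-1 - 30)) - 9678) = √(3*(5/(-31)) - 9678) = √(3*(5*(-1/31)) - 9678) = √(3*(-5/31) - 9678) = √(-15/31 - 9678) = √(-300033/31) = 3*I*√1033447/31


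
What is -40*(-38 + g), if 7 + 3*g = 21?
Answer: 4000/3 ≈ 1333.3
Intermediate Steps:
g = 14/3 (g = -7/3 + (1/3)*21 = -7/3 + 7 = 14/3 ≈ 4.6667)
-40*(-38 + g) = -40*(-38 + 14/3) = -40*(-100/3) = 4000/3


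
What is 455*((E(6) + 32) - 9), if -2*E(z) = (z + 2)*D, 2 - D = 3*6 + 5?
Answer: 48685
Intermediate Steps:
D = -21 (D = 2 - (3*6 + 5) = 2 - (18 + 5) = 2 - 1*23 = 2 - 23 = -21)
E(z) = 21 + 21*z/2 (E(z) = -(z + 2)*(-21)/2 = -(2 + z)*(-21)/2 = -(-42 - 21*z)/2 = 21 + 21*z/2)
455*((E(6) + 32) - 9) = 455*(((21 + (21/2)*6) + 32) - 9) = 455*(((21 + 63) + 32) - 9) = 455*((84 + 32) - 9) = 455*(116 - 9) = 455*107 = 48685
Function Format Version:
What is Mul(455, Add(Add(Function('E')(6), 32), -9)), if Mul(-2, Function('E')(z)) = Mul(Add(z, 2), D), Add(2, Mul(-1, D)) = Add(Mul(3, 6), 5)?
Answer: 48685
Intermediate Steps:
D = -21 (D = Add(2, Mul(-1, Add(Mul(3, 6), 5))) = Add(2, Mul(-1, Add(18, 5))) = Add(2, Mul(-1, 23)) = Add(2, -23) = -21)
Function('E')(z) = Add(21, Mul(Rational(21, 2), z)) (Function('E')(z) = Mul(Rational(-1, 2), Mul(Add(z, 2), -21)) = Mul(Rational(-1, 2), Mul(Add(2, z), -21)) = Mul(Rational(-1, 2), Add(-42, Mul(-21, z))) = Add(21, Mul(Rational(21, 2), z)))
Mul(455, Add(Add(Function('E')(6), 32), -9)) = Mul(455, Add(Add(Add(21, Mul(Rational(21, 2), 6)), 32), -9)) = Mul(455, Add(Add(Add(21, 63), 32), -9)) = Mul(455, Add(Add(84, 32), -9)) = Mul(455, Add(116, -9)) = Mul(455, 107) = 48685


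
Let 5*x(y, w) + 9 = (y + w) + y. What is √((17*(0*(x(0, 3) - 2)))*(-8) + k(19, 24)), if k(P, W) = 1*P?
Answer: √19 ≈ 4.3589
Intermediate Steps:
k(P, W) = P
x(y, w) = -9/5 + w/5 + 2*y/5 (x(y, w) = -9/5 + ((y + w) + y)/5 = -9/5 + ((w + y) + y)/5 = -9/5 + (w + 2*y)/5 = -9/5 + (w/5 + 2*y/5) = -9/5 + w/5 + 2*y/5)
√((17*(0*(x(0, 3) - 2)))*(-8) + k(19, 24)) = √((17*(0*((-9/5 + (⅕)*3 + (⅖)*0) - 2)))*(-8) + 19) = √((17*(0*((-9/5 + ⅗ + 0) - 2)))*(-8) + 19) = √((17*(0*(-6/5 - 2)))*(-8) + 19) = √((17*(0*(-16/5)))*(-8) + 19) = √((17*0)*(-8) + 19) = √(0*(-8) + 19) = √(0 + 19) = √19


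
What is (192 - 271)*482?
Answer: -38078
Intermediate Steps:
(192 - 271)*482 = -79*482 = -38078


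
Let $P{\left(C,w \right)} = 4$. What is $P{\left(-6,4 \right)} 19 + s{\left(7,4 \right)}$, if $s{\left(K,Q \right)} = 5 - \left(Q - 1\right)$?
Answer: $78$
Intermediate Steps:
$s{\left(K,Q \right)} = 6 - Q$ ($s{\left(K,Q \right)} = 5 - \left(Q - 1\right) = 5 - \left(-1 + Q\right) = 6 - Q$)
$P{\left(-6,4 \right)} 19 + s{\left(7,4 \right)} = 4 \cdot 19 + \left(6 - 4\right) = 76 + \left(6 - 4\right) = 76 + 2 = 78$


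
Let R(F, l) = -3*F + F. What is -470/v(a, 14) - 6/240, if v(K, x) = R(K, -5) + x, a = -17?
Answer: -589/60 ≈ -9.8167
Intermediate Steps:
R(F, l) = -2*F
v(K, x) = x - 2*K (v(K, x) = -2*K + x = x - 2*K)
-470/v(a, 14) - 6/240 = -470/(14 - 2*(-17)) - 6/240 = -470/(14 + 34) - 6*1/240 = -470/48 - 1/40 = -470*1/48 - 1/40 = -235/24 - 1/40 = -589/60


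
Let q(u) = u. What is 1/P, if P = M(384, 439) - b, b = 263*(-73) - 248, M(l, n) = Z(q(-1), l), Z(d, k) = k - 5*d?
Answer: 1/19836 ≈ 5.0413e-5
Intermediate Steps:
M(l, n) = 5 + l (M(l, n) = l - 5*(-1) = l + 5 = 5 + l)
b = -19447 (b = -19199 - 248 = -19447)
P = 19836 (P = (5 + 384) - 1*(-19447) = 389 + 19447 = 19836)
1/P = 1/19836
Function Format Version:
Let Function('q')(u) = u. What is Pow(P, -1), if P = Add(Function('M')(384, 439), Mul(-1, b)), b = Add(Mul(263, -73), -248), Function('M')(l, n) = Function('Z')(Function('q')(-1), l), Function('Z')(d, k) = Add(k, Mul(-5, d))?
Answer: Rational(1, 19836) ≈ 5.0413e-5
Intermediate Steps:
Function('M')(l, n) = Add(5, l) (Function('M')(l, n) = Add(l, Mul(-5, -1)) = Add(l, 5) = Add(5, l))
b = -19447 (b = Add(-19199, -248) = -19447)
P = 19836 (P = Add(Add(5, 384), Mul(-1, -19447)) = Add(389, 19447) = 19836)
Pow(P, -1) = Pow(19836, -1) = Rational(1, 19836)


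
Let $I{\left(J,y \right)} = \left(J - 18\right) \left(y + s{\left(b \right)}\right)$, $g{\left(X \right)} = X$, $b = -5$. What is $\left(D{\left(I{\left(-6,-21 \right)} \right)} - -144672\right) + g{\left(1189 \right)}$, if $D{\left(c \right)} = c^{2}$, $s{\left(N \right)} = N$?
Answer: $535237$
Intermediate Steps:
$I{\left(J,y \right)} = \left(-18 + J\right) \left(-5 + y\right)$ ($I{\left(J,y \right)} = \left(J - 18\right) \left(y - 5\right) = \left(-18 + J\right) \left(-5 + y\right)$)
$\left(D{\left(I{\left(-6,-21 \right)} \right)} - -144672\right) + g{\left(1189 \right)} = \left(\left(90 - -378 - -30 - -126\right)^{2} - -144672\right) + 1189 = \left(\left(90 + 378 + 30 + 126\right)^{2} + \left(-290552 + 435224\right)\right) + 1189 = \left(624^{2} + 144672\right) + 1189 = \left(389376 + 144672\right) + 1189 = 534048 + 1189 = 535237$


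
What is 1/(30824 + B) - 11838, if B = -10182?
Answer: -244359995/20642 ≈ -11838.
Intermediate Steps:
1/(30824 + B) - 11838 = 1/(30824 - 10182) - 11838 = 1/20642 - 11838 = -244359995/20642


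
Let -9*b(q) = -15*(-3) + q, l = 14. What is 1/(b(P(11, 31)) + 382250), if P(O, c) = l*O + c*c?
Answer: 9/3439090 ≈ 2.6170e-6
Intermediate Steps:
P(O, c) = c**2 + 14*O (P(O, c) = 14*O + c*c = 14*O + c**2 = c**2 + 14*O)
b(q) = -5 - q/9 (b(q) = -(-15*(-3) + q)/9 = -(45 + q)/9 = -5 - q/9)
1/(b(P(11, 31)) + 382250) = 1/((-5 - (31**2 + 14*11)/9) + 382250) = 1/((-5 - (961 + 154)/9) + 382250) = 1/((-5 - 1/9*1115) + 382250) = 1/((-5 - 1115/9) + 382250) = 1/(-1160/9 + 382250) = 1/(3439090/9) = 9/3439090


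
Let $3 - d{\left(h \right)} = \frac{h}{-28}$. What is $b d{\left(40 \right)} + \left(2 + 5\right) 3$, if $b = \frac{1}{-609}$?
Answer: $\frac{89492}{4263} \approx 20.993$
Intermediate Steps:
$d{\left(h \right)} = 3 + \frac{h}{28}$ ($d{\left(h \right)} = 3 - \frac{h}{-28} = 3 - h \left(- \frac{1}{28}\right) = 3 - - \frac{h}{28} = 3 + \frac{h}{28}$)
$b = - \frac{1}{609} \approx -0.001642$
$b d{\left(40 \right)} + \left(2 + 5\right) 3 = - \frac{3 + \frac{1}{28} \cdot 40}{609} + \left(2 + 5\right) 3 = - \frac{3 + \frac{10}{7}}{609} + 7 \cdot 3 = \left(- \frac{1}{609}\right) \frac{31}{7} + 21 = - \frac{31}{4263} + 21 = \frac{89492}{4263}$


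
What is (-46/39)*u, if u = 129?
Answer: -1978/13 ≈ -152.15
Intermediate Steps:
(-46/39)*u = -46/39*129 = -1978/13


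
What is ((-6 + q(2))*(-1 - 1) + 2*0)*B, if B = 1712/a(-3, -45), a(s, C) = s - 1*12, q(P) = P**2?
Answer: -6848/15 ≈ -456.53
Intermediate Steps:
a(s, C) = -12 + s (a(s, C) = s - 12 = -12 + s)
B = -1712/15 (B = 1712/(-12 - 3) = 1712/(-15) = 1712*(-1/15) = -1712/15 ≈ -114.13)
((-6 + q(2))*(-1 - 1) + 2*0)*B = ((-6 + 2**2)*(-1 - 1) + 2*0)*(-1712/15) = ((-6 + 4)*(-2) + 0)*(-1712/15) = (-2*(-2) + 0)*(-1712/15) = (4 + 0)*(-1712/15) = 4*(-1712/15) = -6848/15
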